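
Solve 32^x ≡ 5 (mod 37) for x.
19

Baby-step giant-step with step n = ⌈√37⌉ = 7.
Baby steps 32^j mod 37 (j:value) for j=0..6: 0:1, 1:32, 2:25, 3:23, 4:33, 5:20, 6:11.
Giant-step multiplier: 32^(-7) ≡ 32^(36-7) = 32^29 ≡ 2 (mod 37).
Giant steps γ_i = 5·2^i mod 37: γ_0=5, γ_1=10, γ_2=20 (in table at j=5).
x = i·n + j = 2·7 + 5 = 19.
Check: 32^19 ≡ 5 (mod 37).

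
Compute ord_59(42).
58

59 is prime, so ord(42) divides φ(59) = 58.
Divisors of 58: 1, 2, 29, 58.
Repeated squaring: 42^1 ≡ 42, 42^2 ≡ 53, 42^4 ≡ 36, 42^8 ≡ 57, 42^16 ≡ 4, 42^32 ≡ 16 (mod 59).
Test 42^d mod 59 for each divisor d in increasing order:
42^1 ≡ 42
42^2 ≡ 53
42^29 = 42^16·42^8·42^4·42^1 ≡ 58
42^58 = 42^32·42^16·42^8·42^2 ≡ 1  ← first divisor giving 1
The order is 58.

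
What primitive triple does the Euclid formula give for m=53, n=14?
(2613, 1484, 3005)

Euclid's formula: a = m² - n², b = 2mn, c = m² + n²
m = 53, n = 14
a = 53² - 14² = 2809 - 196 = 2613
b = 2 × 53 × 14 = 1484
c = 53² + 14² = 2809 + 196 = 3005
Verification: 2613² + 1484² = 6827769 + 2202256 = 9030025 = 3005² ✓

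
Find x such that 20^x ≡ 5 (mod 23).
9

Baby-step giant-step with step n = ⌈√23⌉ = 5.
Baby steps 20^j mod 23 (j:value) for j=0..4: 0:1, 1:20, 2:9, 3:19, 4:12.
Giant-step multiplier: 20^(-5) ≡ 20^(22-5) = 20^17 ≡ 7 (mod 23).
Giant steps γ_i = 5·7^i mod 23: γ_0=5, γ_1=12 (in table at j=4).
x = i·n + j = 1·5 + 4 = 9.
Check: 20^9 ≡ 5 (mod 23).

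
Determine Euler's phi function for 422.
210

422 = 2 × 211
φ(n) = n × ∏(1 - 1/p) for each prime p dividing n
φ(422) = 422 × (1 - 1/2) × (1 - 1/211) = 210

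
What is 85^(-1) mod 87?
43

gcd(85, 87) = 1, so the inverse exists.
Extended Euclidean algorithm on (87, 85):
87 = 1 × 85 + 2  ⟹  2 = (1)·87 + (-1)·85
85 = 42 × 2 + 1  ⟹  1 = (-42)·87 + (43)·85
So (43)·85 ≡ 1 (mod 87), i.e. 85^(-1) ≡ 43 (mod 87).
Check: 85 × 43 = 3655 ≡ 1 (mod 87)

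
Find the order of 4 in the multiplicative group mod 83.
41

83 is prime, so ord(4) divides φ(83) = 82.
Divisors of 82: 1, 2, 41, 82.
Repeated squaring: 4^1 ≡ 4, 4^2 ≡ 16, 4^4 ≡ 7, 4^8 ≡ 49, 4^16 ≡ 77, 4^32 ≡ 36, 4^64 ≡ 51 (mod 83).
Test 4^d mod 83 for each divisor d in increasing order:
4^1 ≡ 4
4^2 ≡ 16
4^41 = 4^32·4^8·4^1 ≡ 1  ← first divisor giving 1
The order is 41.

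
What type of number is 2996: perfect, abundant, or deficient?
abundant

Proper divisors of 2996: sum = 1 + 2 + 4 + 7 + 14 + 28 + 107 + 214 + 428 + 749 + 1498 = 3052
Since 3052 > 2996, 2996 is abundant.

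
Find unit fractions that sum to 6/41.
1/7 + 1/287

Greedy algorithm:
6/41: ceiling(41/6) = 7, use 1/7
1/287: ceiling(287/1) = 287, use 1/287
Result: 6/41 = 1/7 + 1/287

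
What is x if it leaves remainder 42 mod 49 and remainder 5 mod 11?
434

Using Chinese Remainder Theorem:
M = 49 × 11 = 539
M1 = 11, M2 = 49
y1 = 11^(-1) mod 49 = 9
y2 = 49^(-1) mod 11 = 9
x = (42×11×9 + 5×49×9) mod 539 = 434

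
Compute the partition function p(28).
3718

p(n) counts ways to write n as a sum of positive integers (order ignored).
Euler's pentagonal recurrence: p(k) = p(k-1) + p(k-2) - p(k-5) - p(k-7) + p(k-12) + p(k-15) - ... (offsets j(3j∓1)/2, signs ++--, p(0)=1, p(<0)=0).
DP table for k = 0..27: p(0)=1, p(1)=1, p(2)=2, p(3)=3, p(4)=5, p(5)=7, p(6)=11, p(7)=15, p(8)=22, p(9)=30, p(10)=42, p(11)=56, p(12)=77, p(13)=101, p(14)=135, p(15)=176, p(16)=231, p(17)=297, p(18)=385, p(19)=490, p(20)=627, p(21)=792, p(22)=1002, p(23)=1255, p(24)=1575, p(25)=1958, p(26)=2436, p(27)=3010.
Final step: p(28) = p(27) + p(26) - p(23) - p(21) + p(16) + p(13) - p(6) - p(2)
= 3010 + 2436 - 1255 - 792 + 231 + 101 - 11 - 2
= 3718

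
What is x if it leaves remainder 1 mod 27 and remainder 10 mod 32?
298

Using Chinese Remainder Theorem:
M = 27 × 32 = 864
M1 = 32, M2 = 27
y1 = 32^(-1) mod 27 = 11
y2 = 27^(-1) mod 32 = 19
x = (1×32×11 + 10×27×19) mod 864 = 298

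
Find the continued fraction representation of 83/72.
[1; 6, 1, 1, 5]

Euclidean algorithm steps:
83 = 1 × 72 + 11
72 = 6 × 11 + 6
11 = 1 × 6 + 5
6 = 1 × 5 + 1
5 = 5 × 1 + 0
Continued fraction: [1; 6, 1, 1, 5]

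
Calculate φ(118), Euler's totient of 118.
58

118 = 2 × 59
φ(n) = n × ∏(1 - 1/p) for each prime p dividing n
φ(118) = 118 × (1 - 1/2) × (1 - 1/59) = 58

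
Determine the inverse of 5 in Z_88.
53

gcd(5, 88) = 1, so the inverse exists.
Extended Euclidean algorithm on (88, 5):
88 = 17 × 5 + 3  ⟹  3 = (1)·88 + (-17)·5
5 = 1 × 3 + 2  ⟹  2 = (-1)·88 + (18)·5
3 = 1 × 2 + 1  ⟹  1 = (2)·88 + (-35)·5
So (-35)·5 ≡ 1 (mod 88), i.e. 5^(-1) ≡ -35 ≡ 53 (mod 88).
Check: 5 × 53 = 265 ≡ 1 (mod 88)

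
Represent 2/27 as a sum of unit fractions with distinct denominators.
1/14 + 1/378

Greedy algorithm:
2/27: ceiling(27/2) = 14, use 1/14
1/378: ceiling(378/1) = 378, use 1/378
Result: 2/27 = 1/14 + 1/378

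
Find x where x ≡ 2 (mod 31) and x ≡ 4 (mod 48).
436

Using Chinese Remainder Theorem:
M = 31 × 48 = 1488
M1 = 48, M2 = 31
y1 = 48^(-1) mod 31 = 11
y2 = 31^(-1) mod 48 = 31
x = (2×48×11 + 4×31×31) mod 1488 = 436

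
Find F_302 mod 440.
1

Matrix identity: Q^n = [[F_(n+1), F_n], [F_n, F_(n-1)]] with Q = [[1,1],[1,0]].
n = 302 = 100101110₂. Square-and-multiply, entries mod 440:
Q^1 = [[1,1],[1,0]]
Q^2 = (Q^1)² = [[2,1],[1,1]]
Q^4 = (Q^2)² = [[5,3],[3,2]]
Q^9 = (Q^4)²·Q = [[55,34],[34,21]]
Q^18 = (Q^9)² = [[221,384],[384,277]]
Q^37 = (Q^18)²·Q = [[329,57],[57,272]]
Q^75 = (Q^37)²·Q = [[107,170],[170,377]]
Q^151 = (Q^75)²·Q = [[309,309],[309,0]]
Q^302 = (Q^151)² = [[2,1],[1,1]]
F_302 mod 440 = Q^302[0][1] = 1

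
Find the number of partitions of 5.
7

p(n) counts ways to write n as a sum of positive integers (order ignored).
Examples: 5; 4 + 1; 3 + 2; 3 + 1 + 1; 2 + 2 + 1; ... (7 total)
p(5) = 7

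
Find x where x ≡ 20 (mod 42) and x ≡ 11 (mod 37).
566

Using Chinese Remainder Theorem:
M = 42 × 37 = 1554
M1 = 37, M2 = 42
y1 = 37^(-1) mod 42 = 25
y2 = 42^(-1) mod 37 = 15
x = (20×37×25 + 11×42×15) mod 1554 = 566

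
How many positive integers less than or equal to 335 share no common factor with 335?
264

335 = 5 × 67
φ(n) = n × ∏(1 - 1/p) for each prime p dividing n
φ(335) = 335 × (1 - 1/5) × (1 - 1/67) = 264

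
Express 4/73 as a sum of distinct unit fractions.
1/19 + 1/463 + 1/321091 + 1/206198539471

Greedy algorithm:
4/73: ceiling(73/4) = 19, use 1/19
3/1387: ceiling(1387/3) = 463, use 1/463
2/642181: ceiling(642181/2) = 321091, use 1/321091
1/206198539471: ceiling(206198539471/1) = 206198539471, use 1/206198539471
Result: 4/73 = 1/19 + 1/463 + 1/321091 + 1/206198539471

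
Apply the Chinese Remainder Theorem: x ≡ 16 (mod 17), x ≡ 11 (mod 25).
186

Using Chinese Remainder Theorem:
M = 17 × 25 = 425
M1 = 25, M2 = 17
y1 = 25^(-1) mod 17 = 15
y2 = 17^(-1) mod 25 = 3
x = (16×25×15 + 11×17×3) mod 425 = 186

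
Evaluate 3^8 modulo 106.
95

Repeated squaring. Binary of 8 = 1000.
3^1 ≡ 3 (mod 106); 3^2 ≡ 9 (mod 106); 3^4 ≡ 81 (mod 106); 3^8 ≡ 95 (mod 106)
3^8 = 3^8 ≡ 95 (mod 106)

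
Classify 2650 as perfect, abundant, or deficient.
deficient

Proper divisors of 2650: sum = 1 + 2 + 5 + 10 + 25 + 50 + 53 + 106 + 265 + 530 + 1325 = 2372
Since 2372 < 2650, 2650 is deficient.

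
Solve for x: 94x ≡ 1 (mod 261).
25

gcd(94, 261) = 1, so the inverse exists.
Extended Euclidean algorithm on (261, 94):
261 = 2 × 94 + 73  ⟹  73 = (1)·261 + (-2)·94
94 = 1 × 73 + 21  ⟹  21 = (-1)·261 + (3)·94
73 = 3 × 21 + 10  ⟹  10 = (4)·261 + (-11)·94
21 = 2 × 10 + 1  ⟹  1 = (-9)·261 + (25)·94
So (25)·94 ≡ 1 (mod 261), i.e. 94^(-1) ≡ 25 (mod 261).
Check: 94 × 25 = 2350 ≡ 1 (mod 261)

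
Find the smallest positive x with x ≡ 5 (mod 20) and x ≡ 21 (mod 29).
485

Using Chinese Remainder Theorem:
M = 20 × 29 = 580
M1 = 29, M2 = 20
y1 = 29^(-1) mod 20 = 9
y2 = 20^(-1) mod 29 = 16
x = (5×29×9 + 21×20×16) mod 580 = 485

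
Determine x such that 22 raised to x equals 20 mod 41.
26

Baby-step giant-step with step n = ⌈√41⌉ = 7.
Baby steps 22^j mod 41 (j:value) for j=0..6: 0:1, 1:22, 2:33, 3:29, 4:23, 5:14, 6:21.
Giant-step multiplier: 22^(-7) ≡ 22^(40-7) = 22^33 ≡ 15 (mod 41).
Giant steps γ_i = 20·15^i mod 41: γ_0=20, γ_1=13, γ_2=31, γ_3=14 (in table at j=5).
x = i·n + j = 3·7 + 5 = 26.
Check: 22^26 ≡ 20 (mod 41).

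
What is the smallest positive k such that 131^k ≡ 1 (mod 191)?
190

191 is prime, so ord(131) divides φ(191) = 190.
Divisors of 190: 1, 2, 5, 10, 19, 38, 95, 190.
Repeated squaring: 131^1 ≡ 131, 131^2 ≡ 162, 131^4 ≡ 77, 131^8 ≡ 8, 131^16 ≡ 64, 131^32 ≡ 85, 131^64 ≡ 158, 131^128 ≡ 134 (mod 191).
Test 131^d mod 191 for each divisor d in increasing order:
131^1 ≡ 131
131^2 ≡ 162
131^5 = 131^4·131^1 ≡ 155
131^10 = 131^8·131^2 ≡ 150
131^19 = 131^16·131^2·131^1 ≡ 7
131^38 = 131^32·131^4·131^2 ≡ 49
131^95 = 131^64·131^16·131^8·131^4·131^2·131^1 ≡ 190
131^190 = 131^128·131^32·131^16·131^8·131^4·131^2 ≡ 1  ← first divisor giving 1
The order is 190.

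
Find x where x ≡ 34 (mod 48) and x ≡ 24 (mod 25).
274

Using Chinese Remainder Theorem:
M = 48 × 25 = 1200
M1 = 25, M2 = 48
y1 = 25^(-1) mod 48 = 25
y2 = 48^(-1) mod 25 = 12
x = (34×25×25 + 24×48×12) mod 1200 = 274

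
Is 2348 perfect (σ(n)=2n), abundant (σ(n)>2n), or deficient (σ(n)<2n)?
deficient

Proper divisors of 2348: sum = 1 + 2 + 4 + 587 + 1174 = 1768
Since 1768 < 2348, 2348 is deficient.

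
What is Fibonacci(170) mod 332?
1

Matrix identity: Q^n = [[F_(n+1), F_n], [F_n, F_(n-1)]] with Q = [[1,1],[1,0]].
n = 170 = 10101010₂. Square-and-multiply, entries mod 332:
Q^1 = [[1,1],[1,0]]
Q^2 = (Q^1)² = [[2,1],[1,1]]
Q^5 = (Q^2)²·Q = [[8,5],[5,3]]
Q^10 = (Q^5)² = [[89,55],[55,34]]
Q^21 = (Q^10)²·Q = [[115,322],[322,125]]
Q^42 = (Q^21)² = [[45,256],[256,121]]
Q^85 = (Q^42)²·Q = [[165,165],[165,0]]
Q^170 = (Q^85)² = [[2,1],[1,1]]
F_170 mod 332 = Q^170[0][1] = 1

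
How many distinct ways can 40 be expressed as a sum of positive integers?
37338

p(n) counts ways to write n as a sum of positive integers (order ignored).
Euler's pentagonal recurrence: p(k) = p(k-1) + p(k-2) - p(k-5) - p(k-7) + p(k-12) + p(k-15) - ... (offsets j(3j∓1)/2, signs ++--, p(0)=1, p(<0)=0).
DP table for k = 0..39: p(0)=1, p(1)=1, p(2)=2, p(3)=3, p(4)=5, p(5)=7, p(6)=11, p(7)=15, p(8)=22, p(9)=30, p(10)=42, p(11)=56, p(12)=77, p(13)=101, p(14)=135, p(15)=176, p(16)=231, p(17)=297, p(18)=385, p(19)=490, p(20)=627, p(21)=792, p(22)=1002, p(23)=1255, p(24)=1575, p(25)=1958, p(26)=2436, p(27)=3010, p(28)=3718, p(29)=4565, p(30)=5604, p(31)=6842, p(32)=8349, p(33)=10143, p(34)=12310, p(35)=14883, p(36)=17977, p(37)=21637, p(38)=26015, p(39)=31185.
Final step: p(40) = p(39) + p(38) - p(35) - p(33) + p(28) + p(25) - p(18) - p(14) + p(5) + p(0)
= 31185 + 26015 - 14883 - 10143 + 3718 + 1958 - 385 - 135 + 7 + 1
= 37338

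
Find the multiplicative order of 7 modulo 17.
16

17 is prime, so ord(7) divides φ(17) = 16.
Divisors of 16: 1, 2, 4, 8, 16.
Repeated squaring: 7^1 ≡ 7, 7^2 ≡ 15, 7^4 ≡ 4, 7^8 ≡ 16, 7^16 ≡ 1 (mod 17).
Test 7^d mod 17 for each divisor d in increasing order:
7^1 ≡ 7
7^2 ≡ 15
7^4 ≡ 4
7^8 ≡ 16
7^16 ≡ 1  ← first divisor giving 1
The order is 16.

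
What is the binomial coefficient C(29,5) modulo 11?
10

Using Lucas' theorem:
Write n=29 and k=5 in base 11:
n in base 11: [2, 7]
k in base 11: [0, 5]
C(29,5) mod 11 = ∏ C(n_i, k_i) mod 11
Digit binomials (mod 11): C(2,0) = 1; C(7,5) = 21 ≡ 10
Product: 1 × 10 = 10 ≡ 10 (mod 11)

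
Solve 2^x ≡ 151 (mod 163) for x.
22

Baby-step giant-step with step n = ⌈√163⌉ = 13.
Baby steps 2^j mod 163 (j:value) for j=0..12: 0:1, 1:2, 2:4, 3:8, 4:16, 5:32, 6:64, 7:128, 8:93, 9:23, 10:46, 11:92, 12:21.
Giant-step multiplier: 2^(-13) ≡ 2^(162-13) = 2^149 ≡ 66 (mod 163).
Giant steps γ_i = 151·66^i mod 163: γ_0=151, γ_1=23 (in table at j=9).
x = i·n + j = 1·13 + 9 = 22.
Check: 2^22 ≡ 151 (mod 163).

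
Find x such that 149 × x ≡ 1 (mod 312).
245

gcd(149, 312) = 1, so the inverse exists.
Extended Euclidean algorithm on (312, 149):
312 = 2 × 149 + 14  ⟹  14 = (1)·312 + (-2)·149
149 = 10 × 14 + 9  ⟹  9 = (-10)·312 + (21)·149
14 = 1 × 9 + 5  ⟹  5 = (11)·312 + (-23)·149
9 = 1 × 5 + 4  ⟹  4 = (-21)·312 + (44)·149
5 = 1 × 4 + 1  ⟹  1 = (32)·312 + (-67)·149
So (-67)·149 ≡ 1 (mod 312), i.e. 149^(-1) ≡ -67 ≡ 245 (mod 312).
Check: 149 × 245 = 36505 ≡ 1 (mod 312)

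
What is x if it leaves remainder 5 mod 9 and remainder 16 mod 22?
104

Using Chinese Remainder Theorem:
M = 9 × 22 = 198
M1 = 22, M2 = 9
y1 = 22^(-1) mod 9 = 7
y2 = 9^(-1) mod 22 = 5
x = (5×22×7 + 16×9×5) mod 198 = 104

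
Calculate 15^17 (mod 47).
29

Repeated squaring. Binary of 17 = 10001.
15^1 ≡ 15 (mod 47); 15^2 ≡ 37 (mod 47); 15^4 ≡ 6 (mod 47); 15^8 ≡ 36 (mod 47); 15^16 ≡ 27 (mod 47)
15^17 = 15^1 × 15^16 ≡ 29 (mod 47)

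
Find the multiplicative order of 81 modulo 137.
34

137 is prime, so ord(81) divides φ(137) = 136.
Divisors of 136: 1, 2, 4, 8, 17, 34, 68, 136.
Repeated squaring: 81^1 ≡ 81, 81^2 ≡ 122, 81^4 ≡ 88, 81^8 ≡ 72, 81^16 ≡ 115, 81^32 ≡ 73, 81^64 ≡ 123, 81^128 ≡ 59 (mod 137).
Test 81^d mod 137 for each divisor d in increasing order:
81^1 ≡ 81
81^2 ≡ 122
81^4 ≡ 88
81^8 ≡ 72
81^17 = 81^16·81^1 ≡ 136
81^34 = 81^32·81^2 ≡ 1  ← first divisor giving 1
The order is 34.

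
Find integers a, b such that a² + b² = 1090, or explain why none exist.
1² + 33² (a=1, b=33)

Factorization: 1090 = 2 × 5 × 109
By Fermat: n is sum of two squares iff every prime p ≡ 3 (mod 4) appears to even power.
All primes ≡ 3 (mod 4) appear to even power.
Search a = 0, 1, 2, … for 1090 - a² a perfect square: first hit at a = 1: 1090 - 1 = 1089 = 33².
1090 = 1² + 33² = 1 + 1089 ✓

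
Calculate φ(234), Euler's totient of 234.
72

234 = 2 × 3^2 × 13
φ(n) = n × ∏(1 - 1/p) for each prime p dividing n
φ(234) = 234 × (1 - 1/2) × (1 - 1/3) × (1 - 1/13) = 72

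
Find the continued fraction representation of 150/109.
[1; 2, 1, 1, 1, 13]

Euclidean algorithm steps:
150 = 1 × 109 + 41
109 = 2 × 41 + 27
41 = 1 × 27 + 14
27 = 1 × 14 + 13
14 = 1 × 13 + 1
13 = 13 × 1 + 0
Continued fraction: [1; 2, 1, 1, 1, 13]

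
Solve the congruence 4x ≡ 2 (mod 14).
x ≡ 4 (mod 7)

gcd(4, 14) = 2, which divides 2, so solutions exist.
Divide through by 2: 2x ≡ 1 (mod 7).
Find 2^(-1) mod 7 by the extended Euclidean algorithm:
7 = 3 × 2 + 1  ⟹  1 = (1)·7 + (-3)·2
So (-3)·2 ≡ 1 (mod 7), i.e. 2^(-1) ≡ -3 ≡ 4 (mod 7).
x ≡ 4 × 1 = 4 ≡ 4 (mod 7).
Check: 4 × 4 = 16 ≡ 2 (mod 14).
x ≡ 4 (mod 7), giving 2 solutions mod 14.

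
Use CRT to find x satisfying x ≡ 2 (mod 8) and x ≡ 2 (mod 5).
2

Using Chinese Remainder Theorem:
M = 8 × 5 = 40
M1 = 5, M2 = 8
y1 = 5^(-1) mod 8 = 5
y2 = 8^(-1) mod 5 = 2
x = (2×5×5 + 2×8×2) mod 40 = 2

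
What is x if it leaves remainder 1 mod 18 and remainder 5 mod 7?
19

Using Chinese Remainder Theorem:
M = 18 × 7 = 126
M1 = 7, M2 = 18
y1 = 7^(-1) mod 18 = 13
y2 = 18^(-1) mod 7 = 2
x = (1×7×13 + 5×18×2) mod 126 = 19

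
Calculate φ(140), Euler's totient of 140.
48

140 = 2^2 × 5 × 7
φ(n) = n × ∏(1 - 1/p) for each prime p dividing n
φ(140) = 140 × (1 - 1/2) × (1 - 1/5) × (1 - 1/7) = 48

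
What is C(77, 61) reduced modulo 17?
0

Using Lucas' theorem:
Write n=77 and k=61 in base 17:
n in base 17: [4, 9]
k in base 17: [3, 10]
C(77,61) mod 17 = ∏ C(n_i, k_i) mod 17
Digit binomials (mod 17): C(4,3) = 4; C(9,10) = 0 (k_i > n_i)
Product: 4 × 0 = 0 ≡ 0 (mod 17)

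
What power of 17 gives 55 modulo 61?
11

Baby-step giant-step with step n = ⌈√61⌉ = 8.
Baby steps 17^j mod 61 (j:value) for j=0..7: 0:1, 1:17, 2:45, 3:33, 4:12, 5:21, 6:52, 7:30.
Giant-step multiplier: 17^(-8) ≡ 17^(60-8) = 17^52 ≡ 25 (mod 61).
Giant steps γ_i = 55·25^i mod 61: γ_0=55, γ_1=33 (in table at j=3).
x = i·n + j = 1·8 + 3 = 11.
Check: 17^11 ≡ 55 (mod 61).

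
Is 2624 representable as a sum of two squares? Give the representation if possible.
32² + 40² (a=32, b=40)

Factorization: 2624 = 2^6 × 41
By Fermat: n is sum of two squares iff every prime p ≡ 3 (mod 4) appears to even power.
All primes ≡ 3 (mod 4) appear to even power.
Search a = 0, 1, 2, … for 2624 - a² a perfect square: first hit at a = 32: 2624 - 1024 = 1600 = 40².
2624 = 32² + 40² = 1024 + 1600 ✓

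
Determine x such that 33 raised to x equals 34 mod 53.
5

Baby-step giant-step with step n = ⌈√53⌉ = 8.
Baby steps 33^j mod 53 (j:value) for j=0..7: 0:1, 1:33, 2:29, 3:3, 4:46, 5:34, 6:9, 7:32.
h = 34 is already in the table at j=5, so x = 5.
Check: 33^5 ≡ 34 (mod 53).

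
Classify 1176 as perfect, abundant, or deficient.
abundant

Proper divisors of 1176: sum = 1 + 2 + 3 + 4 + 6 + 7 + 8 + 12 + ... + 196 + 294 + 392 + 588 (23 divisors) = 2244
Since 2244 > 1176, 1176 is abundant.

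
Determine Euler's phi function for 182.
72

182 = 2 × 7 × 13
φ(n) = n × ∏(1 - 1/p) for each prime p dividing n
φ(182) = 182 × (1 - 1/2) × (1 - 1/7) × (1 - 1/13) = 72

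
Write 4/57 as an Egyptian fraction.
1/15 + 1/285

Greedy algorithm:
4/57: ceiling(57/4) = 15, use 1/15
1/285: ceiling(285/1) = 285, use 1/285
Result: 4/57 = 1/15 + 1/285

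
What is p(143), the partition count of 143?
20390982757

p(n) counts ways to write n as a sum of positive integers (order ignored).
Euler's pentagonal recurrence: p(k) = p(k-1) + p(k-2) - p(k-5) - p(k-7) + p(k-12) + p(k-15) - ... (offsets j(3j∓1)/2, signs ++--, p(0)=1, p(<0)=0).
DP table for k = 0..142: p(0)=1, p(1)=1, p(2)=2, p(3)=3, p(4)=5, p(5)=7, p(6)=11, p(7)=15, p(8)=22, p(9)=30, p(10)=42, p(11)=56, p(12)=77, p(13)=101, p(14)=135, p(15)=176, p(16)=231, p(17)=297, p(18)=385, p(19)=490, p(20)=627, p(21)=792, p(22)=1002, p(23)=1255, p(24)=1575, p(25)=1958, p(26)=2436, p(27)=3010, p(28)=3718, p(29)=4565, p(30)=5604, p(31)=6842, p(32)=8349, p(33)=10143, p(34)=12310, p(35)=14883, p(36)=17977, p(37)=21637, p(38)=26015, p(39)=31185, p(40)=37338, p(41)=44583, p(42)=53174, p(43)=63261, p(44)=75175, p(45)=89134, p(46)=105558, p(47)=124754, p(48)=147273, p(49)=173525, p(50)=204226, p(51)=239943, p(52)=281589, p(53)=329931, p(54)=386155, p(55)=451276, p(56)=526823, p(57)=614154, p(58)=715220, p(59)=831820, p(60)=966467, p(61)=1121505, p(62)=1300156, p(63)=1505499, p(64)=1741630, p(65)=2012558, p(66)=2323520, p(67)=2679689, p(68)=3087735, p(69)=3554345, p(70)=4087968, p(71)=4697205, p(72)=5392783, p(73)=6185689, p(74)=7089500, p(75)=8118264, p(76)=9289091, p(77)=10619863, p(78)=12132164, p(79)=13848650, p(80)=15796476, p(81)=18004327, p(82)=20506255, p(83)=23338469, p(84)=26543660, p(85)=30167357, p(86)=34262962, p(87)=38887673, p(88)=44108109, p(89)=49995925, p(90)=56634173, p(91)=64112359, p(92)=72533807, p(93)=82010177, p(94)=92669720, p(95)=104651419, p(96)=118114304, p(97)=133230930, p(98)=150198136, p(99)=169229875, p(100)=190569292, p(101)=214481126, p(102)=241265379, p(103)=271248950, p(104)=304801365, p(105)=342325709, p(106)=384276336, p(107)=431149389, p(108)=483502844, p(109)=541946240, p(110)=607163746, p(111)=679903203, p(112)=761002156, p(113)=851376628, p(114)=952050665, p(115)=1064144451, p(116)=1188908248, p(117)=1327710076, p(118)=1482074143, p(119)=1653668665, p(120)=1844349560, p(121)=2056148051, p(122)=2291320912, p(123)=2552338241, p(124)=2841940500, p(125)=3163127352, p(126)=3519222692, p(127)=3913864295, p(128)=4351078600, p(129)=4835271870, p(130)=5371315400, p(131)=5964539504, p(132)=6620830889, p(133)=7346629512, p(134)=8149040695, p(135)=9035836076, p(136)=10015581680, p(137)=11097645016, p(138)=12292341831, p(139)=13610949895, p(140)=15065878135, p(141)=16670689208, p(142)=18440293320.
Final step: p(143) = p(142) + p(141) - p(138) - p(136) + p(131) + p(128) - p(121) - p(117) + p(108) + p(103) - p(92) - p(86) + p(73) + p(66) - p(51) - p(43) + p(26) + p(17)
= 18440293320 + 16670689208 - 12292341831 - 10015581680 + 5964539504 + 4351078600 - 2056148051 - 1327710076 + 483502844 + 271248950 - 72533807 - 34262962 + 6185689 + 2323520 - 239943 - 63261 + 2436 + 297
= 20390982757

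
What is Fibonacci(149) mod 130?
99

Matrix identity: Q^n = [[F_(n+1), F_n], [F_n, F_(n-1)]] with Q = [[1,1],[1,0]].
n = 149 = 10010101₂. Square-and-multiply, entries mod 130:
Q^1 = [[1,1],[1,0]]
Q^2 = (Q^1)² = [[2,1],[1,1]]
Q^4 = (Q^2)² = [[5,3],[3,2]]
Q^9 = (Q^4)²·Q = [[55,34],[34,21]]
Q^18 = (Q^9)² = [[21,114],[114,37]]
Q^37 = (Q^18)²·Q = [[29,47],[47,112]]
Q^74 = (Q^37)² = [[60,127],[127,63]]
Q^149 = (Q^74)²·Q = [[120,99],[99,21]]
F_149 mod 130 = Q^149[0][1] = 99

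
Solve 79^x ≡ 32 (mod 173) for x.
139

Baby-step giant-step with step n = ⌈√173⌉ = 14.
Baby steps 79^j mod 173 (j:value) for j=0..13: 0:1, 1:79, 2:13, 3:162, 4:169, 5:30, 6:121, 7:44, 8:16, 9:53, 10:35, 11:170, 12:109, 13:134.
Giant-step multiplier: 79^(-14) ≡ 79^(172-14) = 79^158 ≡ 21 (mod 173).
Giant steps γ_i = 32·21^i mod 173: γ_0=32, γ_1=153, γ_2=99, γ_3=3, γ_4=63, γ_5=112, γ_6=103, γ_7=87, γ_8=97, γ_9=134 (in table at j=13).
x = i·n + j = 9·14 + 13 = 139.
Check: 79^139 ≡ 32 (mod 173).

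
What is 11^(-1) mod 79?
36

gcd(11, 79) = 1, so the inverse exists.
Extended Euclidean algorithm on (79, 11):
79 = 7 × 11 + 2  ⟹  2 = (1)·79 + (-7)·11
11 = 5 × 2 + 1  ⟹  1 = (-5)·79 + (36)·11
So (36)·11 ≡ 1 (mod 79), i.e. 11^(-1) ≡ 36 (mod 79).
Check: 11 × 36 = 396 ≡ 1 (mod 79)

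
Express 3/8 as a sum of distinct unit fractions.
1/3 + 1/24

Greedy algorithm:
3/8: ceiling(8/3) = 3, use 1/3
1/24: ceiling(24/1) = 24, use 1/24
Result: 3/8 = 1/3 + 1/24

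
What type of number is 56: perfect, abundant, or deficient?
abundant

Proper divisors of 56: sum = 1 + 2 + 4 + 7 + 8 + 14 + 28 = 64
Since 64 > 56, 56 is abundant.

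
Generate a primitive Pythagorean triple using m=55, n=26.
(2349, 2860, 3701)

Euclid's formula: a = m² - n², b = 2mn, c = m² + n²
m = 55, n = 26
a = 55² - 26² = 3025 - 676 = 2349
b = 2 × 55 × 26 = 2860
c = 55² + 26² = 3025 + 676 = 3701
Verification: 2349² + 2860² = 5517801 + 8179600 = 13697401 = 3701² ✓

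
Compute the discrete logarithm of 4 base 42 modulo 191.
68

Baby-step giant-step with step n = ⌈√191⌉ = 14.
Baby steps 42^j mod 191 (j:value) for j=0..13: 0:1, 1:42, 2:45, 3:171, 4:115, 5:55, 6:18, 7:183, 8:46, 9:22, 10:160, 11:35, 12:133, 13:47.
Giant-step multiplier: 42^(-14) ≡ 42^(190-14) = 42^176 ≡ 3 (mod 191).
Giant steps γ_i = 4·3^i mod 191: γ_0=4, γ_1=12, γ_2=36, γ_3=108, γ_4=133 (in table at j=12).
x = i·n + j = 4·14 + 12 = 68.
Check: 42^68 ≡ 4 (mod 191).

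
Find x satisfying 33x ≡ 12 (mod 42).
x ≡ 8 (mod 14)

gcd(33, 42) = 3, which divides 12, so solutions exist.
Divide through by 3: 11x ≡ 4 (mod 14).
Find 11^(-1) mod 14 by the extended Euclidean algorithm:
14 = 1 × 11 + 3  ⟹  3 = (1)·14 + (-1)·11
11 = 3 × 3 + 2  ⟹  2 = (-3)·14 + (4)·11
3 = 1 × 2 + 1  ⟹  1 = (4)·14 + (-5)·11
So (-5)·11 ≡ 1 (mod 14), i.e. 11^(-1) ≡ -5 ≡ 9 (mod 14).
x ≡ 9 × 4 = 36 ≡ 8 (mod 14).
Check: 33 × 8 = 264 ≡ 12 (mod 42).
x ≡ 8 (mod 14), giving 3 solutions mod 42.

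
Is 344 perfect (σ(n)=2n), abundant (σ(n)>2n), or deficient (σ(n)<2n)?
deficient

Proper divisors of 344: sum = 1 + 2 + 4 + 8 + 43 + 86 + 172 = 316
Since 316 < 344, 344 is deficient.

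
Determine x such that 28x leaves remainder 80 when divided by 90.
x ≡ 35 (mod 45)

gcd(28, 90) = 2, which divides 80, so solutions exist.
Divide through by 2: 14x ≡ 40 (mod 45).
Find 14^(-1) mod 45 by the extended Euclidean algorithm:
45 = 3 × 14 + 3  ⟹  3 = (1)·45 + (-3)·14
14 = 4 × 3 + 2  ⟹  2 = (-4)·45 + (13)·14
3 = 1 × 2 + 1  ⟹  1 = (5)·45 + (-16)·14
So (-16)·14 ≡ 1 (mod 45), i.e. 14^(-1) ≡ -16 ≡ 29 (mod 45).
x ≡ 29 × 40 = 1160 ≡ 35 (mod 45).
Check: 28 × 35 = 980 ≡ 80 (mod 90).
x ≡ 35 (mod 45), giving 2 solutions mod 90.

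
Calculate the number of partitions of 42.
53174

p(n) counts ways to write n as a sum of positive integers (order ignored).
Euler's pentagonal recurrence: p(k) = p(k-1) + p(k-2) - p(k-5) - p(k-7) + p(k-12) + p(k-15) - ... (offsets j(3j∓1)/2, signs ++--, p(0)=1, p(<0)=0).
DP table for k = 0..41: p(0)=1, p(1)=1, p(2)=2, p(3)=3, p(4)=5, p(5)=7, p(6)=11, p(7)=15, p(8)=22, p(9)=30, p(10)=42, p(11)=56, p(12)=77, p(13)=101, p(14)=135, p(15)=176, p(16)=231, p(17)=297, p(18)=385, p(19)=490, p(20)=627, p(21)=792, p(22)=1002, p(23)=1255, p(24)=1575, p(25)=1958, p(26)=2436, p(27)=3010, p(28)=3718, p(29)=4565, p(30)=5604, p(31)=6842, p(32)=8349, p(33)=10143, p(34)=12310, p(35)=14883, p(36)=17977, p(37)=21637, p(38)=26015, p(39)=31185, p(40)=37338, p(41)=44583.
Final step: p(42) = p(41) + p(40) - p(37) - p(35) + p(30) + p(27) - p(20) - p(16) + p(7) + p(2)
= 44583 + 37338 - 21637 - 14883 + 5604 + 3010 - 627 - 231 + 15 + 2
= 53174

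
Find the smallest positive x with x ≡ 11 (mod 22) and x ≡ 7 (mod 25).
407

Using Chinese Remainder Theorem:
M = 22 × 25 = 550
M1 = 25, M2 = 22
y1 = 25^(-1) mod 22 = 15
y2 = 22^(-1) mod 25 = 8
x = (11×25×15 + 7×22×8) mod 550 = 407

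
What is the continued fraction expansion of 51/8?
[6; 2, 1, 2]

Euclidean algorithm steps:
51 = 6 × 8 + 3
8 = 2 × 3 + 2
3 = 1 × 2 + 1
2 = 2 × 1 + 0
Continued fraction: [6; 2, 1, 2]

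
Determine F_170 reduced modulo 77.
55

Matrix identity: Q^n = [[F_(n+1), F_n], [F_n, F_(n-1)]] with Q = [[1,1],[1,0]].
n = 170 = 10101010₂. Square-and-multiply, entries mod 77:
Q^1 = [[1,1],[1,0]]
Q^2 = (Q^1)² = [[2,1],[1,1]]
Q^5 = (Q^2)²·Q = [[8,5],[5,3]]
Q^10 = (Q^5)² = [[12,55],[55,34]]
Q^21 = (Q^10)²·Q = [[1,12],[12,66]]
Q^42 = (Q^21)² = [[68,34],[34,34]]
Q^85 = (Q^42)²·Q = [[8,5],[5,3]]
Q^170 = (Q^85)² = [[12,55],[55,34]]
F_170 mod 77 = Q^170[0][1] = 55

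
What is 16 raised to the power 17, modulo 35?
11

Repeated squaring. Binary of 17 = 10001.
16^1 ≡ 16 (mod 35); 16^2 ≡ 11 (mod 35); 16^4 ≡ 16 (mod 35); 16^8 ≡ 11 (mod 35); 16^16 ≡ 16 (mod 35)
16^17 = 16^1 × 16^16 ≡ 11 (mod 35)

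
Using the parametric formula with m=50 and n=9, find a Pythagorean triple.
(2419, 900, 2581)

Euclid's formula: a = m² - n², b = 2mn, c = m² + n²
m = 50, n = 9
a = 50² - 9² = 2500 - 81 = 2419
b = 2 × 50 × 9 = 900
c = 50² + 9² = 2500 + 81 = 2581
Verification: 2419² + 900² = 5851561 + 810000 = 6661561 = 2581² ✓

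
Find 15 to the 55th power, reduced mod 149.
56

Repeated squaring. Binary of 55 = 110111.
15^1 ≡ 15 (mod 149); 15^2 ≡ 76 (mod 149); 15^4 ≡ 114 (mod 149); 15^8 ≡ 33 (mod 149); 15^16 ≡ 46 (mod 149); 15^32 ≡ 30 (mod 149)
15^55 = 15^1 × 15^2 × 15^4 × 15^16 × 15^32 ≡ 56 (mod 149)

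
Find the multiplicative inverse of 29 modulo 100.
69

gcd(29, 100) = 1, so the inverse exists.
Extended Euclidean algorithm on (100, 29):
100 = 3 × 29 + 13  ⟹  13 = (1)·100 + (-3)·29
29 = 2 × 13 + 3  ⟹  3 = (-2)·100 + (7)·29
13 = 4 × 3 + 1  ⟹  1 = (9)·100 + (-31)·29
So (-31)·29 ≡ 1 (mod 100), i.e. 29^(-1) ≡ -31 ≡ 69 (mod 100).
Check: 29 × 69 = 2001 ≡ 1 (mod 100)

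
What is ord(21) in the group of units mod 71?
70

71 is prime, so ord(21) divides φ(71) = 70.
Divisors of 70: 1, 2, 5, 7, 10, 14, 35, 70.
Repeated squaring: 21^1 ≡ 21, 21^2 ≡ 15, 21^4 ≡ 12, 21^8 ≡ 2, 21^16 ≡ 4, 21^32 ≡ 16, 21^64 ≡ 43 (mod 71).
Test 21^d mod 71 for each divisor d in increasing order:
21^1 ≡ 21
21^2 ≡ 15
21^5 = 21^4·21^1 ≡ 39
21^7 = 21^4·21^2·21^1 ≡ 17
21^10 = 21^8·21^2 ≡ 30
21^14 = 21^8·21^4·21^2 ≡ 5
21^35 = 21^32·21^2·21^1 ≡ 70
21^70 = 21^64·21^4·21^2 ≡ 1  ← first divisor giving 1
The order is 70.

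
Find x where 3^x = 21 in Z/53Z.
11

Baby-step giant-step with step n = ⌈√53⌉ = 8.
Baby steps 3^j mod 53 (j:value) for j=0..7: 0:1, 1:3, 2:9, 3:27, 4:28, 5:31, 6:40, 7:14.
Giant-step multiplier: 3^(-8) ≡ 3^(52-8) = 3^44 ≡ 24 (mod 53).
Giant steps γ_i = 21·24^i mod 53: γ_0=21, γ_1=27 (in table at j=3).
x = i·n + j = 1·8 + 3 = 11.
Check: 3^11 ≡ 21 (mod 53).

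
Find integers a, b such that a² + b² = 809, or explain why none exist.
5² + 28² (a=5, b=28)

Factorization: 809 = 809
By Fermat: n is sum of two squares iff every prime p ≡ 3 (mod 4) appears to even power.
All primes ≡ 3 (mod 4) appear to even power.
Search a = 0, 1, 2, … for 809 - a² a perfect square: first hit at a = 5: 809 - 25 = 784 = 28².
809 = 5² + 28² = 25 + 784 ✓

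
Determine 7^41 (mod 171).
49

Repeated squaring. Binary of 41 = 101001.
7^1 ≡ 7 (mod 171); 7^2 ≡ 49 (mod 171); 7^4 ≡ 7 (mod 171); 7^8 ≡ 49 (mod 171); 7^16 ≡ 7 (mod 171); 7^32 ≡ 49 (mod 171)
7^41 = 7^1 × 7^8 × 7^32 ≡ 49 (mod 171)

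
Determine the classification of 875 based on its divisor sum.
deficient

Proper divisors of 875: sum = 1 + 5 + 7 + 25 + 35 + 125 + 175 = 373
Since 373 < 875, 875 is deficient.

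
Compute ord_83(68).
41

83 is prime, so ord(68) divides φ(83) = 82.
Divisors of 82: 1, 2, 41, 82.
Repeated squaring: 68^1 ≡ 68, 68^2 ≡ 59, 68^4 ≡ 78, 68^8 ≡ 25, 68^16 ≡ 44, 68^32 ≡ 27, 68^64 ≡ 65 (mod 83).
Test 68^d mod 83 for each divisor d in increasing order:
68^1 ≡ 68
68^2 ≡ 59
68^41 = 68^32·68^8·68^1 ≡ 1  ← first divisor giving 1
The order is 41.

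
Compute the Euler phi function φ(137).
136

137 = 137
φ(n) = n × ∏(1 - 1/p) for each prime p dividing n
φ(137) = 137 × (1 - 1/137) = 136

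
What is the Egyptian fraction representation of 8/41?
1/6 + 1/36 + 1/1476

Greedy algorithm:
8/41: ceiling(41/8) = 6, use 1/6
7/246: ceiling(246/7) = 36, use 1/36
1/1476: ceiling(1476/1) = 1476, use 1/1476
Result: 8/41 = 1/6 + 1/36 + 1/1476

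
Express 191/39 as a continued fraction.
[4; 1, 8, 1, 3]

Euclidean algorithm steps:
191 = 4 × 39 + 35
39 = 1 × 35 + 4
35 = 8 × 4 + 3
4 = 1 × 3 + 1
3 = 3 × 1 + 0
Continued fraction: [4; 1, 8, 1, 3]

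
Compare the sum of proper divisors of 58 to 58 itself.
deficient

Proper divisors of 58: sum = 1 + 2 + 29 = 32
Since 32 < 58, 58 is deficient.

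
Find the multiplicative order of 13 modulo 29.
14

29 is prime, so ord(13) divides φ(29) = 28.
Divisors of 28: 1, 2, 4, 7, 14, 28.
Repeated squaring: 13^1 ≡ 13, 13^2 ≡ 24, 13^4 ≡ 25, 13^8 ≡ 16, 13^16 ≡ 24 (mod 29).
Test 13^d mod 29 for each divisor d in increasing order:
13^1 ≡ 13
13^2 ≡ 24
13^4 ≡ 25
13^7 = 13^4·13^2·13^1 ≡ 28
13^14 = 13^8·13^4·13^2 ≡ 1  ← first divisor giving 1
The order is 14.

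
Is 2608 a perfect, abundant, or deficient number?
deficient

Proper divisors of 2608: sum = 1 + 2 + 4 + 8 + 16 + 163 + 326 + 652 + 1304 = 2476
Since 2476 < 2608, 2608 is deficient.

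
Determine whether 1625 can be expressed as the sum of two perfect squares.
5² + 40² (a=5, b=40)

Factorization: 1625 = 5^3 × 13
By Fermat: n is sum of two squares iff every prime p ≡ 3 (mod 4) appears to even power.
All primes ≡ 3 (mod 4) appear to even power.
Search a = 0, 1, 2, … for 1625 - a² a perfect square: first hit at a = 5: 1625 - 25 = 1600 = 40².
1625 = 5² + 40² = 25 + 1600 ✓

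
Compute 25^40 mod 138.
13

Repeated squaring. Binary of 40 = 101000.
25^1 ≡ 25 (mod 138); 25^2 ≡ 73 (mod 138); 25^4 ≡ 85 (mod 138); 25^8 ≡ 49 (mod 138); 25^16 ≡ 55 (mod 138); 25^32 ≡ 127 (mod 138)
25^40 = 25^8 × 25^32 ≡ 13 (mod 138)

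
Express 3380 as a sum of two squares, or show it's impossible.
4² + 58² (a=4, b=58)

Factorization: 3380 = 2^2 × 5 × 13^2
By Fermat: n is sum of two squares iff every prime p ≡ 3 (mod 4) appears to even power.
All primes ≡ 3 (mod 4) appear to even power.
Search a = 0, 1, 2, … for 3380 - a² a perfect square: first hit at a = 4: 3380 - 16 = 3364 = 58².
3380 = 4² + 58² = 16 + 3364 ✓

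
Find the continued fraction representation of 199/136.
[1; 2, 6, 3, 3]

Euclidean algorithm steps:
199 = 1 × 136 + 63
136 = 2 × 63 + 10
63 = 6 × 10 + 3
10 = 3 × 3 + 1
3 = 3 × 1 + 0
Continued fraction: [1; 2, 6, 3, 3]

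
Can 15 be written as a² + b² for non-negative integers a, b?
Not possible

Factorization: 15 = 3 × 5
By Fermat: n is sum of two squares iff every prime p ≡ 3 (mod 4) appears to even power.
Prime(s) ≡ 3 (mod 4) with odd exponent: [(3, 1)]
Therefore 15 cannot be expressed as a² + b².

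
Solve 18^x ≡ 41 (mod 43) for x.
6

Baby-step giant-step with step n = ⌈√43⌉ = 7.
Baby steps 18^j mod 43 (j:value) for j=0..6: 0:1, 1:18, 2:23, 3:27, 4:13, 5:19, 6:41.
h = 41 is already in the table at j=6, so x = 6.
Check: 18^6 ≡ 41 (mod 43).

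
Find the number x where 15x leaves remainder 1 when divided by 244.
179

gcd(15, 244) = 1, so the inverse exists.
Extended Euclidean algorithm on (244, 15):
244 = 16 × 15 + 4  ⟹  4 = (1)·244 + (-16)·15
15 = 3 × 4 + 3  ⟹  3 = (-3)·244 + (49)·15
4 = 1 × 3 + 1  ⟹  1 = (4)·244 + (-65)·15
So (-65)·15 ≡ 1 (mod 244), i.e. 15^(-1) ≡ -65 ≡ 179 (mod 244).
Check: 15 × 179 = 2685 ≡ 1 (mod 244)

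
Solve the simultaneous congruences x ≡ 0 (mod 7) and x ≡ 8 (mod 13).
21

Using Chinese Remainder Theorem:
M = 7 × 13 = 91
M1 = 13, M2 = 7
y1 = 13^(-1) mod 7 = 6
y2 = 7^(-1) mod 13 = 2
x = (0×13×6 + 8×7×2) mod 91 = 21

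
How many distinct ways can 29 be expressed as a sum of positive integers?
4565

p(n) counts ways to write n as a sum of positive integers (order ignored).
Euler's pentagonal recurrence: p(k) = p(k-1) + p(k-2) - p(k-5) - p(k-7) + p(k-12) + p(k-15) - ... (offsets j(3j∓1)/2, signs ++--, p(0)=1, p(<0)=0).
DP table for k = 0..28: p(0)=1, p(1)=1, p(2)=2, p(3)=3, p(4)=5, p(5)=7, p(6)=11, p(7)=15, p(8)=22, p(9)=30, p(10)=42, p(11)=56, p(12)=77, p(13)=101, p(14)=135, p(15)=176, p(16)=231, p(17)=297, p(18)=385, p(19)=490, p(20)=627, p(21)=792, p(22)=1002, p(23)=1255, p(24)=1575, p(25)=1958, p(26)=2436, p(27)=3010, p(28)=3718.
Final step: p(29) = p(28) + p(27) - p(24) - p(22) + p(17) + p(14) - p(7) - p(3)
= 3718 + 3010 - 1575 - 1002 + 297 + 135 - 15 - 3
= 4565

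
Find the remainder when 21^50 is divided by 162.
81

Repeated squaring. Binary of 50 = 110010.
21^1 ≡ 21 (mod 162); 21^2 ≡ 117 (mod 162); 21^4 ≡ 81 (mod 162); 21^8 ≡ 81 (mod 162); 21^16 ≡ 81 (mod 162); 21^32 ≡ 81 (mod 162)
21^50 = 21^2 × 21^16 × 21^32 ≡ 81 (mod 162)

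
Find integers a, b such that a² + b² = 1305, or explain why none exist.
3² + 36² (a=3, b=36)

Factorization: 1305 = 3^2 × 5 × 29
By Fermat: n is sum of two squares iff every prime p ≡ 3 (mod 4) appears to even power.
All primes ≡ 3 (mod 4) appear to even power.
Search a = 0, 1, 2, … for 1305 - a² a perfect square: first hit at a = 3: 1305 - 9 = 1296 = 36².
1305 = 3² + 36² = 9 + 1296 ✓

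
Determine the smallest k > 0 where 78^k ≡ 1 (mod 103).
102

103 is prime, so ord(78) divides φ(103) = 102.
Divisors of 102: 1, 2, 3, 6, 17, 34, 51, 102.
Repeated squaring: 78^1 ≡ 78, 78^2 ≡ 7, 78^4 ≡ 49, 78^8 ≡ 32, 78^16 ≡ 97, 78^32 ≡ 36, 78^64 ≡ 60 (mod 103).
Test 78^d mod 103 for each divisor d in increasing order:
78^1 ≡ 78
78^2 ≡ 7
78^3 = 78^2·78^1 ≡ 31
78^6 = 78^4·78^2 ≡ 34
78^17 = 78^16·78^1 ≡ 47
78^34 = 78^32·78^2 ≡ 46
78^51 = 78^32·78^16·78^2·78^1 ≡ 102
78^102 = 78^64·78^32·78^4·78^2 ≡ 1  ← first divisor giving 1
The order is 102.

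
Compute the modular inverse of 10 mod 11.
10

gcd(10, 11) = 1, so the inverse exists.
Extended Euclidean algorithm on (11, 10):
11 = 1 × 10 + 1  ⟹  1 = (1)·11 + (-1)·10
So (-1)·10 ≡ 1 (mod 11), i.e. 10^(-1) ≡ -1 ≡ 10 (mod 11).
Check: 10 × 10 = 100 ≡ 1 (mod 11)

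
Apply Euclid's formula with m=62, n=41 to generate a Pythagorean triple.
(2163, 5084, 5525)

Euclid's formula: a = m² - n², b = 2mn, c = m² + n²
m = 62, n = 41
a = 62² - 41² = 3844 - 1681 = 2163
b = 2 × 62 × 41 = 5084
c = 62² + 41² = 3844 + 1681 = 5525
Verification: 2163² + 5084² = 4678569 + 25847056 = 30525625 = 5525² ✓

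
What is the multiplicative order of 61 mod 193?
192

193 is prime, so ord(61) divides φ(193) = 192.
Divisors of 192: 1, 2, 3, 4, 6, 8, 12, 16, 24, 32, 48, 64, 96, 192.
Repeated squaring: 61^1 ≡ 61, 61^2 ≡ 54, 61^4 ≡ 21, 61^8 ≡ 55, 61^16 ≡ 130, 61^32 ≡ 109, 61^64 ≡ 108, 61^128 ≡ 84 (mod 193).
Test 61^d mod 193 for each divisor d in increasing order:
61^1 ≡ 61
61^2 ≡ 54
61^3 = 61^2·61^1 ≡ 13
61^4 ≡ 21
61^6 = 61^4·61^2 ≡ 169
61^8 ≡ 55
61^12 = 61^8·61^4 ≡ 190
61^16 ≡ 130
61^24 = 61^16·61^8 ≡ 9
61^32 ≡ 109
61^48 = 61^32·61^16 ≡ 81
61^64 ≡ 108
61^96 = 61^64·61^32 ≡ 192
61^192 = 61^128·61^64 ≡ 1  ← first divisor giving 1
The order is 192.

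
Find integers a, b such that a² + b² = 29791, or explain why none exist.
Not possible

Factorization: 29791 = 31^3
By Fermat: n is sum of two squares iff every prime p ≡ 3 (mod 4) appears to even power.
Prime(s) ≡ 3 (mod 4) with odd exponent: [(31, 3)]
Therefore 29791 cannot be expressed as a² + b².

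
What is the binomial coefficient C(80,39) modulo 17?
9

Using Lucas' theorem:
Write n=80 and k=39 in base 17:
n in base 17: [4, 12]
k in base 17: [2, 5]
C(80,39) mod 17 = ∏ C(n_i, k_i) mod 17
Digit binomials (mod 17): C(4,2) = 6; C(12,5) = 792 ≡ 10
Product: 6 × 10 = 60 ≡ 9 (mod 17)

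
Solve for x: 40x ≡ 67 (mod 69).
x ≡ 31 (mod 69)

gcd(40, 69) = 1, which divides 67, so solutions exist.
Find 40^(-1) mod 69 by the extended Euclidean algorithm:
69 = 1 × 40 + 29  ⟹  29 = (1)·69 + (-1)·40
40 = 1 × 29 + 11  ⟹  11 = (-1)·69 + (2)·40
29 = 2 × 11 + 7  ⟹  7 = (3)·69 + (-5)·40
11 = 1 × 7 + 4  ⟹  4 = (-4)·69 + (7)·40
7 = 1 × 4 + 3  ⟹  3 = (7)·69 + (-12)·40
4 = 1 × 3 + 1  ⟹  1 = (-11)·69 + (19)·40
So (19)·40 ≡ 1 (mod 69), i.e. 40^(-1) ≡ 19 (mod 69).
x ≡ 19 × 67 = 1273 ≡ 31 (mod 69).
Check: 40 × 31 = 1240 ≡ 67 (mod 69).
Unique solution: x ≡ 31 (mod 69)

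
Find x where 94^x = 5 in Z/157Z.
77

Baby-step giant-step with step n = ⌈√157⌉ = 13.
Baby steps 94^j mod 157 (j:value) for j=0..12: 0:1, 1:94, 2:44, 3:54, 4:52, 5:21, 6:90, 7:139, 8:35, 9:150, 10:127, 11:6, 12:93.
Giant-step multiplier: 94^(-13) ≡ 94^(156-13) = 94^143 ≡ 135 (mod 157).
Giant steps γ_i = 5·135^i mod 157: γ_0=5, γ_1=47, γ_2=65, γ_3=140, γ_4=60, γ_5=93 (in table at j=12).
x = i·n + j = 5·13 + 12 = 77.
Check: 94^77 ≡ 5 (mod 157).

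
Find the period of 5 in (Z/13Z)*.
4

13 is prime, so ord(5) divides φ(13) = 12.
Divisors of 12: 1, 2, 3, 4, 6, 12.
Repeated squaring: 5^1 ≡ 5, 5^2 ≡ 12, 5^4 ≡ 1, 5^8 ≡ 1 (mod 13).
Test 5^d mod 13 for each divisor d in increasing order:
5^1 ≡ 5
5^2 ≡ 12
5^3 = 5^2·5^1 ≡ 8
5^4 ≡ 1  ← first divisor giving 1
The order is 4.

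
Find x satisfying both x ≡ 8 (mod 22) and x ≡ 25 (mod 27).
52

Using Chinese Remainder Theorem:
M = 22 × 27 = 594
M1 = 27, M2 = 22
y1 = 27^(-1) mod 22 = 9
y2 = 22^(-1) mod 27 = 16
x = (8×27×9 + 25×22×16) mod 594 = 52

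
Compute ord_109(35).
27

109 is prime, so ord(35) divides φ(109) = 108.
Divisors of 108: 1, 2, 3, 4, 6, 9, 12, 18, 27, 36, 54, 108.
Repeated squaring: 35^1 ≡ 35, 35^2 ≡ 26, 35^4 ≡ 22, 35^8 ≡ 48, 35^16 ≡ 15, 35^32 ≡ 7, 35^64 ≡ 49 (mod 109).
Test 35^d mod 109 for each divisor d in increasing order:
35^1 ≡ 35
35^2 ≡ 26
35^3 = 35^2·35^1 ≡ 38
35^4 ≡ 22
35^6 = 35^4·35^2 ≡ 27
35^9 = 35^8·35^1 ≡ 45
35^12 = 35^8·35^4 ≡ 75
35^18 = 35^16·35^2 ≡ 63
35^27 = 35^16·35^8·35^2·35^1 ≡ 1  ← first divisor giving 1
The order is 27.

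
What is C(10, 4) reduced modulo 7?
0

Using Lucas' theorem:
Write n=10 and k=4 in base 7:
n in base 7: [1, 3]
k in base 7: [0, 4]
C(10,4) mod 7 = ∏ C(n_i, k_i) mod 7
Digit binomials (mod 7): C(1,0) = 1; C(3,4) = 0 (k_i > n_i)
Product: 1 × 0 = 0 ≡ 0 (mod 7)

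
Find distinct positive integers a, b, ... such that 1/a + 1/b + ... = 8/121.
1/16 + 1/277 + 1/178758 + 1/47931455088

Greedy algorithm:
8/121: ceiling(121/8) = 16, use 1/16
7/1936: ceiling(1936/7) = 277, use 1/277
3/536272: ceiling(536272/3) = 178758, use 1/178758
1/47931455088: ceiling(47931455088/1) = 47931455088, use 1/47931455088
Result: 8/121 = 1/16 + 1/277 + 1/178758 + 1/47931455088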